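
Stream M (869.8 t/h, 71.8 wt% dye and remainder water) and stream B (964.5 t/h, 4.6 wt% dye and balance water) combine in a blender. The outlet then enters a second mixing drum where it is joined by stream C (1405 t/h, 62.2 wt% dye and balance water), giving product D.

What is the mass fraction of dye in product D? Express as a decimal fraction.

0.476

Overall, product flow = 3239.3 t/h.
dye in = 869.8×0.718 + 964.5×0.046 + 1405×0.622 = 1542.8 t/h.
dye fraction in D = 0.476.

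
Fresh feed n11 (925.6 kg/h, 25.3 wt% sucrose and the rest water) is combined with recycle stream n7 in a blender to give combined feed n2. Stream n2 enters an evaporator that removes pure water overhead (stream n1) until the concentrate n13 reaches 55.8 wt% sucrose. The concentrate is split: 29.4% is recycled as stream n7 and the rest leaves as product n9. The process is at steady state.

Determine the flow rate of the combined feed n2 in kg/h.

Overall sucrose balance (none leaves overhead): sucrose in fresh feed = sucrose in product, i.e. 925.6×0.253 = (1−0.294)·n13·0.558.
n13 = 234.18/(0.558×0.706) = 594.44 kg/h.
Recycle n7 = 0.294×594.44 = 174.76 kg/h.
Combined feed n2 = 925.6 + 174.76 = 1100.4 kg/h.

1100 kg/h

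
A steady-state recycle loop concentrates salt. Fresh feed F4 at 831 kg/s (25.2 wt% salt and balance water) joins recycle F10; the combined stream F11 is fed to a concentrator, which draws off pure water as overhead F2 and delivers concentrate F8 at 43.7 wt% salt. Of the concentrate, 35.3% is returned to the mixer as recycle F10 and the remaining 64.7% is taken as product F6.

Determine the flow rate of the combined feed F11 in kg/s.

1092 kg/s

Overall salt balance (none leaves overhead): salt in fresh feed = salt in product, i.e. 831×0.252 = (1−0.353)·F8·0.437.
F8 = 209.41/(0.437×0.647) = 740.65 kg/s.
Recycle F10 = 0.353×740.65 = 261.45 kg/s.
Combined feed F11 = 831 + 261.45 = 1092.5 kg/s.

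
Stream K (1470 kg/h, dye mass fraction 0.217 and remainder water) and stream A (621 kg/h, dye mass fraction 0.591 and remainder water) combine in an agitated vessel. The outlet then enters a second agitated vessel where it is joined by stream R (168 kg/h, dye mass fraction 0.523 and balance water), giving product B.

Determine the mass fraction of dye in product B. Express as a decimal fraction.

Overall, product flow = 2259 kg/h.
dye in = 1470×0.217 + 621×0.591 + 168×0.523 = 773.87 kg/h.
dye fraction in B = 0.343.

0.343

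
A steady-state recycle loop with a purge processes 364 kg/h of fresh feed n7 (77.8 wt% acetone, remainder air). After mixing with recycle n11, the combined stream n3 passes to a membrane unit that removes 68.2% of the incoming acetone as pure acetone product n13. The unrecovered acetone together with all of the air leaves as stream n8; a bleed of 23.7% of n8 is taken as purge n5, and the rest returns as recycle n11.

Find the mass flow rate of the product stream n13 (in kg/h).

acetone in n3: m_A = 364×0.778 + (1−0.237)·(1−0.682)·m_A, so m_A = 283.19/0.7574 = 373.92 kg/h.
Product n13 = 0.682×373.92 = 255.01 kg/h.

255 kg/h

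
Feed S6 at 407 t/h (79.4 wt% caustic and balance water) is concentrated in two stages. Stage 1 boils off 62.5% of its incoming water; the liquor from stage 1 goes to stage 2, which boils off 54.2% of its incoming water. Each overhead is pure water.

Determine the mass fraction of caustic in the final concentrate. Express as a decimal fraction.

water in feed = 407×0.206 = 83.842 t/h.
After stage 1: water left = (1−0.625)×83.842 = 31.441; stream total = 354.6 t/h.
After stage 2: water left = (1−0.542)×31.441 = 14.4; final concentrate = 337.56 t/h.
caustic fraction = 323.16/337.56 = 0.957.

0.957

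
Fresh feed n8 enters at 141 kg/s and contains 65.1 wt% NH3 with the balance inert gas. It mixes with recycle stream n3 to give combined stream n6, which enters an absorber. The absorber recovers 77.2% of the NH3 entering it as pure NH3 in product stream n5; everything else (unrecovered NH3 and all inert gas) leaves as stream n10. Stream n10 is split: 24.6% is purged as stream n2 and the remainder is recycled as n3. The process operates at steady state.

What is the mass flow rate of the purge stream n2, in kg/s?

55.43 kg/s

inert gas enters only via n8 and leaves only via the purge: 141×0.349 = 0.246×(inert gas in n10), and the absorber passes all inert gas, so inert gas in n6 = inert gas in n10 = 200.04 kg/s.
NH3 in n6: m_A = 141×0.651 + (1−0.246)·(1−0.772)·m_A, so m_A = 91.791/0.8281 = 110.85 kg/s.
n10 = (1−0.772)×110.85 + 200.04 = 225.31 kg/s.
Purge n2 = 0.246×225.31 = 55.426 kg/s.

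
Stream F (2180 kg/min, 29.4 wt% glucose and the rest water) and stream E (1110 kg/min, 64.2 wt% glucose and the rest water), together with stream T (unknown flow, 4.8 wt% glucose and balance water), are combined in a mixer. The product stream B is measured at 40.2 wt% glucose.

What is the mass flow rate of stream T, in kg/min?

87.46 kg/min

Let T be the unknown flow. Total out = 3290 + T.
glucose balance: 1353.5 + 0.048·T = 0.402·(3290 + T)
(0.048 − 0.402)·T = 0.402×3290 − 1353.5 = -30.96
T = -30.96 / -0.354 = 87.458 kg/min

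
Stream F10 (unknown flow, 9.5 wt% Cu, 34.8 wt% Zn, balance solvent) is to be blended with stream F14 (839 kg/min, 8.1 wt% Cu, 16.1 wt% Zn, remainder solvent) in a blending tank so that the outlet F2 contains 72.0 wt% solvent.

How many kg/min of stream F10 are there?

195.6 kg/min

Let F10 be the unknown flow. Total out = 839 + F10.
solvent balance: 635.96 + 0.557·F10 = 0.720·(839 + F10)
(0.557 − 0.720)·F10 = 0.720×839 − 635.96 = -31.882
F10 = -31.882 / -0.163 = 195.6 kg/min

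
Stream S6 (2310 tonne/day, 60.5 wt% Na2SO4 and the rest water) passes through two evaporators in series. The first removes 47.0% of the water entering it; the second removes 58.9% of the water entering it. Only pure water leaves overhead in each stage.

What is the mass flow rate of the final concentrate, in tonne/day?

water in feed = 2310×0.395 = 912.45 tonne/day.
After stage 1: water left = (1−0.470)×912.45 = 483.6; stream total = 1881.1 tonne/day.
After stage 2: water left = (1−0.589)×483.6 = 198.76; final concentrate = 1596.3 tonne/day.

1596 tonne/day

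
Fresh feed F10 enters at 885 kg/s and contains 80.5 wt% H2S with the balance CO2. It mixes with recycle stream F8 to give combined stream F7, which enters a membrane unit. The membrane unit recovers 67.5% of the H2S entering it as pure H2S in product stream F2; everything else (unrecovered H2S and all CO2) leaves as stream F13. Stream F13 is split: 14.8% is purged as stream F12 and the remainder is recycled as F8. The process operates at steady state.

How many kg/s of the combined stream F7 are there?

2151 kg/s

CO2 enters only via F10 and leaves only via the purge: 885×0.195 = 0.148×(CO2 in F13), and the membrane unit passes all CO2, so CO2 in F7 = CO2 in F13 = 1166 kg/s.
H2S in F7: m_A = 885×0.805 + (1−0.148)·(1−0.675)·m_A, so m_A = 712.43/0.7231 = 985.24 kg/s.
F7 = 985.24 + 1166 = 2151.3 kg/s.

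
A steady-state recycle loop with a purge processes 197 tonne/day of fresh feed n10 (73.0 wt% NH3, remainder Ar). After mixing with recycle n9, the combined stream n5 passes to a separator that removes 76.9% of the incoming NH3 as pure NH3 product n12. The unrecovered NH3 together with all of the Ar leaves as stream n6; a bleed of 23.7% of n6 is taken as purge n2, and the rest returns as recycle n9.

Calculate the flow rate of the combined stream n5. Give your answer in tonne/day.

399 tonne/day

Ar enters only via n10 and leaves only via the purge: 197×0.270 = 0.237×(Ar in n6), and the separator passes all Ar, so Ar in n5 = Ar in n6 = 224.43 tonne/day.
NH3 in n5: m_A = 197×0.730 + (1−0.237)·(1−0.769)·m_A, so m_A = 143.81/0.8237 = 174.58 tonne/day.
n5 = 174.58 + 224.43 = 399.01 tonne/day.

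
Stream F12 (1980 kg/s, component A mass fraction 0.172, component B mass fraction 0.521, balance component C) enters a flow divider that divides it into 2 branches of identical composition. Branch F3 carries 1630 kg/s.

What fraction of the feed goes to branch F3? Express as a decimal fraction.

0.823

Fraction to F3 = 1630/1980 = 0.8232.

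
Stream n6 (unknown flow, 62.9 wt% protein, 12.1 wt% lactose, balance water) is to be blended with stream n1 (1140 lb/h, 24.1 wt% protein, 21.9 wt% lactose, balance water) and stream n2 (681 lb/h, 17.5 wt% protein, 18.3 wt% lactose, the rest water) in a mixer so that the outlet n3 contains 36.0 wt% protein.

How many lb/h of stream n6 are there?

972.7 lb/h

Let n6 be the unknown flow. Total out = 1821 + n6.
protein balance: 393.92 + 0.629·n6 = 0.360·(1821 + n6)
(0.629 − 0.360)·n6 = 0.360×1821 − 393.92 = 261.64
n6 = 261.64 / 0.269 = 972.66 lb/h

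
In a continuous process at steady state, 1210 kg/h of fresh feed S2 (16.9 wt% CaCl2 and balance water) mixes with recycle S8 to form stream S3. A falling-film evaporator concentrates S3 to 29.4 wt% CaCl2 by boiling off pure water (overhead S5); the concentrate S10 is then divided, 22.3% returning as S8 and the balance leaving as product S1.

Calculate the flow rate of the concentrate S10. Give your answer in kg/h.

Overall CaCl2 balance (none leaves overhead): CaCl2 in fresh feed = CaCl2 in product, i.e. 1210×0.169 = (1−0.223)·S10·0.294.
S10 = 204.49/(0.294×0.777) = 895.17 kg/h.

895.2 kg/h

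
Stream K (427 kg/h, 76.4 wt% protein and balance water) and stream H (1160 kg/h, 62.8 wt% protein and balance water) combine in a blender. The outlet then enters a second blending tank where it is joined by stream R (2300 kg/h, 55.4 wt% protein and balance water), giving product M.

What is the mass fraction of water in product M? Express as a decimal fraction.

Overall, product flow = 3887 kg/h.
water in = 427×0.236 + 1160×0.372 + 2300×0.446 = 1558.1 kg/h.
water fraction in M = 0.401.

0.401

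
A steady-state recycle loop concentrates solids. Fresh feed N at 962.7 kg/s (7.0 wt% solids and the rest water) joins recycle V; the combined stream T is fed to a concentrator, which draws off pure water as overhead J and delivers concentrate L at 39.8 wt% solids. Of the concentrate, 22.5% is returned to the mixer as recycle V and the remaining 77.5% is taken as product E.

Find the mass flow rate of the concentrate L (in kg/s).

Overall solids balance (none leaves overhead): solids in fresh feed = solids in product, i.e. 962.7×0.070 = (1−0.225)·L·0.398.
L = 67.389/(0.398×0.775) = 218.48 kg/s.

218.5 kg/s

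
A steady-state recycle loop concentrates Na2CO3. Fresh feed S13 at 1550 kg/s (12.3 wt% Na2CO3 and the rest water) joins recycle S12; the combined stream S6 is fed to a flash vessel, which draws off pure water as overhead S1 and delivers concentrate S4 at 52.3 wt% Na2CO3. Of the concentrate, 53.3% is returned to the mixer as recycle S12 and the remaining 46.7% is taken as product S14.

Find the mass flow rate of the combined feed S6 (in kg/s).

Overall Na2CO3 balance (none leaves overhead): Na2CO3 in fresh feed = Na2CO3 in product, i.e. 1550×0.123 = (1−0.533)·S4·0.523.
S4 = 190.65/(0.523×0.467) = 780.58 kg/s.
Recycle S12 = 0.533×780.58 = 416.05 kg/s.
Combined feed S6 = 1550 + 416.05 = 1966 kg/s.

1966 kg/s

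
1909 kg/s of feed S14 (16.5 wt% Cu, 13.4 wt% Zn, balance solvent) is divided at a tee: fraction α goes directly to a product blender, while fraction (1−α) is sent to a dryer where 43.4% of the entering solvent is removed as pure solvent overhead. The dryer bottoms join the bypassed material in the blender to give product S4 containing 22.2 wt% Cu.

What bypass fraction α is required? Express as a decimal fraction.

0.156

All 1909×0.165 = 314.99 kg/s of Cu reaches S4, so S4 = 314.99/0.222 = 1418.9 kg/s and vapour = 490.15 kg/s.
The evaporator receives (1−α)·1909 of feed at 0.701 solvent and removes 0.434 of that solvent:
0.434×0.701×(1−α)×1909 = 490.15
(1−α) = 490.15/580.78 = 0.8439;  α = 0.1561.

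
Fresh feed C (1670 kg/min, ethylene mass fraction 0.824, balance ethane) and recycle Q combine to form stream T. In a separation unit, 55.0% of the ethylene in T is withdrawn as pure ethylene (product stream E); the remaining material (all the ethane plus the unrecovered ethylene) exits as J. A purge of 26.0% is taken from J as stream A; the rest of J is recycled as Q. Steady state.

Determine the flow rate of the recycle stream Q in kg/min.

1524 kg/min

ethane enters only via C and leaves only via the purge: 1670×0.176 = 0.260×(ethane in J), and the separation unit passes all ethane, so ethane in T = ethane in J = 1130.5 kg/min.
ethylene in T: m_A = 1670×0.824 + (1−0.260)·(1−0.550)·m_A, so m_A = 1376.1/0.6670 = 2063.1 kg/min.
J = (1−0.550)×2063.1 + 1130.5 = 2058.9 kg/min.
Recycle Q = (1−0.260)×2058.9 = 1523.5 kg/min.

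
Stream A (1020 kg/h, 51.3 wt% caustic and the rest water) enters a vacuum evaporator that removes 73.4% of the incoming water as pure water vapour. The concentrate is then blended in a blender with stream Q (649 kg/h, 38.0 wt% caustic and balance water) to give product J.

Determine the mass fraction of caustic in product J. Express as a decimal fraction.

0.590

Vapour removed = 0.734×0.487×1020 = 364.61 kg/h; concentrate = 655.39 kg/h.
caustic reaching the mixer = 523.26 (from concentrate) + 649×0.380 = 769.88 kg/h.
Product flow = 655.39 + 649 = 1304.4 kg/h; caustic fraction = 0.590.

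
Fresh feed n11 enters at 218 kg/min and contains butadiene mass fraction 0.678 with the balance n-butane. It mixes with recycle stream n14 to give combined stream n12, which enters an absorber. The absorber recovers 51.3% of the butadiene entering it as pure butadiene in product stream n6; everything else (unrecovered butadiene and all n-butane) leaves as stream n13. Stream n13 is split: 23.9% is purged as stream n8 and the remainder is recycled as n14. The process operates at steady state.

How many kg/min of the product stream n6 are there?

120.5 kg/min

butadiene in n12: m_A = 218×0.678 + (1−0.239)·(1−0.513)·m_A, so m_A = 147.8/0.6294 = 234.84 kg/min.
Product n6 = 0.513×234.84 = 120.47 kg/min.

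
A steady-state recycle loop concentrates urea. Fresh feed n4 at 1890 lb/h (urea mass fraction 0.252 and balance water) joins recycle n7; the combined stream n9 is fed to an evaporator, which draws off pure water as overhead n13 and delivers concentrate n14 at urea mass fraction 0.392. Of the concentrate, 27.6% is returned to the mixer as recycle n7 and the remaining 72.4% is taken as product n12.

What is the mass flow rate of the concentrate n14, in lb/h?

1678 lb/h

Overall urea balance (none leaves overhead): urea in fresh feed = urea in product, i.e. 1890×0.252 = (1−0.276)·n14·0.392.
n14 = 476.28/(0.392×0.724) = 1678.2 lb/h.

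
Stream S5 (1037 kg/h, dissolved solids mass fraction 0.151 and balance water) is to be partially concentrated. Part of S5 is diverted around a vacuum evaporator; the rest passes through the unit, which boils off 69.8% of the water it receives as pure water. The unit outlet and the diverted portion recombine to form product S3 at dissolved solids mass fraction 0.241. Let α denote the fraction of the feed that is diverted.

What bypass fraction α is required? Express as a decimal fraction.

All 1037×0.151 = 156.59 kg/h of dissolved solids reaches S3, so S3 = 156.59/0.241 = 649.74 kg/h and vapour = 387.26 kg/h.
The evaporator receives (1−α)·1037 of feed at 0.849 water and removes 0.698 of that water:
0.698×0.849×(1−α)×1037 = 387.26
(1−α) = 387.26/614.53 = 0.6302;  α = 0.3698.

0.370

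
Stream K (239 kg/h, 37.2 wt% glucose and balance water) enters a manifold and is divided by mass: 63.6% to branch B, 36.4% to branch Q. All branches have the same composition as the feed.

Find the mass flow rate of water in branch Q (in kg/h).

54.63 kg/h

Branch Q total = 0.364×239 = 86.996 kg/h.
water in Q = 0.628×86.996 = 54.633 kg/h.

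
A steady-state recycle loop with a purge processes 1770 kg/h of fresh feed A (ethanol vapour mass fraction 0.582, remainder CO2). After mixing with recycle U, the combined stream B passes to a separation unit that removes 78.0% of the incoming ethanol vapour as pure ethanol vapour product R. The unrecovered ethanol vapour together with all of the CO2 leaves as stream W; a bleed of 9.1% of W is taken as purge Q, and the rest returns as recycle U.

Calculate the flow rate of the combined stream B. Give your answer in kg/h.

9418 kg/h

CO2 enters only via A and leaves only via the purge: 1770×0.418 = 0.091×(CO2 in W), and the separation unit passes all CO2, so CO2 in B = CO2 in W = 8130.3 kg/h.
ethanol vapour in B: m_A = 1770×0.582 + (1−0.091)·(1−0.780)·m_A, so m_A = 1030.1/0.8000 = 1287.6 kg/h.
B = 1287.6 + 8130.3 = 9418 kg/h.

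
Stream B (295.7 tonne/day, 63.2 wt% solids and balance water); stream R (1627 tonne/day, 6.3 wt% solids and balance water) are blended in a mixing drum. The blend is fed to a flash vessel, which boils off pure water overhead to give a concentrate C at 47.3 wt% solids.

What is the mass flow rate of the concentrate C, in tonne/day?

solids entering = 295.7×0.632 + 1627×0.063 = 289.38 tonne/day.
All solids reports to C, so C = 289.38/0.473 = 611.8 tonne/day.

611.8 tonne/day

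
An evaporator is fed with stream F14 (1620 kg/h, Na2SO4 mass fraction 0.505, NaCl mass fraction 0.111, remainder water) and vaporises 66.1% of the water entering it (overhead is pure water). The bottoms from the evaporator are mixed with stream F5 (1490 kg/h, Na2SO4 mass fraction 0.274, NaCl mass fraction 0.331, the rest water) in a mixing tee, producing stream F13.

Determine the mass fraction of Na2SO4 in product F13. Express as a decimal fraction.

Vapour removed = 0.661×0.384×1620 = 411.19 kg/h; concentrate = 1208.8 kg/h.
Na2SO4 reaching the mixer = 818.1 (from concentrate) + 1490×0.274 = 1226.4 kg/h.
Product flow = 1208.8 + 1490 = 2698.8 kg/h; Na2SO4 fraction = 0.454.

0.454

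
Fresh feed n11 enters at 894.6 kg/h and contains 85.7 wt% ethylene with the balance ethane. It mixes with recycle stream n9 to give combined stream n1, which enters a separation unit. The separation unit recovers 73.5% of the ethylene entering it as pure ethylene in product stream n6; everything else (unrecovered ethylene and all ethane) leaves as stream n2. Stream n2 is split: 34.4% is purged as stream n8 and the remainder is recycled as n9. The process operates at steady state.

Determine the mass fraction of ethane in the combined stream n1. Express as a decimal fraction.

0.286

ethane enters only via n11 and leaves only via the purge: 894.6×0.143 = 0.344×(ethane in n2), and the separation unit passes all ethane, so ethane in n1 = ethane in n2 = 371.88 kg/h.
ethylene in n1: m_A = 894.6×0.857 + (1−0.344)·(1−0.735)·m_A, so m_A = 766.67/0.8262 = 927.99 kg/h.
n1 = 927.99 + 371.88 = 1299.9 kg/h.
ethane fraction in n1 = 371.88/1299.9 = 0.286.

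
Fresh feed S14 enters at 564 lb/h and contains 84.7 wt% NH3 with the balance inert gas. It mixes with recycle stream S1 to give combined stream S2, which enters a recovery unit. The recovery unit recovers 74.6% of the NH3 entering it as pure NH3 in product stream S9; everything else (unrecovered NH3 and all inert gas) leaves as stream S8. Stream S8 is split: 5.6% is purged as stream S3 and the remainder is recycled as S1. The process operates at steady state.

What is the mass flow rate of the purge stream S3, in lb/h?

95.23 lb/h

inert gas enters only via S14 and leaves only via the purge: 564×0.153 = 0.056×(inert gas in S8), and the recovery unit passes all inert gas, so inert gas in S2 = inert gas in S8 = 1540.9 lb/h.
NH3 in S2: m_A = 564×0.847 + (1−0.056)·(1−0.746)·m_A, so m_A = 477.71/0.7602 = 628.38 lb/h.
S8 = (1−0.746)×628.38 + 1540.9 = 1700.5 lb/h.
Purge S3 = 0.056×1700.5 = 95.23 lb/h.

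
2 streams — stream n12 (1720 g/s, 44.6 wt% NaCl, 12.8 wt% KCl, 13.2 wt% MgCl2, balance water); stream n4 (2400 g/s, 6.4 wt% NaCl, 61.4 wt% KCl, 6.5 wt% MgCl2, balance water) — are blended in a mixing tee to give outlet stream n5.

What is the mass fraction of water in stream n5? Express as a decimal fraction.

0.272

Total flow out = 1720 + 2400 = 4120 g/s.
water in = 1720×0.294 + 2400×0.257 = 1122.5 g/s.
water mass fraction in n5 = 1122.5/4120 = 0.272.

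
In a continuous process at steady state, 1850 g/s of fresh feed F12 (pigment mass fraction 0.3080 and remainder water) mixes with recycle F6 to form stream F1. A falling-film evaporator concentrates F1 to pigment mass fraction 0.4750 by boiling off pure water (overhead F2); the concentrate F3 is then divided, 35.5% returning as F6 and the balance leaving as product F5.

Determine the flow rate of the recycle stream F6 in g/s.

Overall pigment balance (none leaves overhead): pigment in fresh feed = pigment in product, i.e. 1850×0.308 = (1−0.355)·F3·0.475.
F3 = 569.8/(0.475×0.645) = 1859.8 g/s.
Recycle F6 = 0.355×1859.8 = 660.23 g/s.

660.2 g/s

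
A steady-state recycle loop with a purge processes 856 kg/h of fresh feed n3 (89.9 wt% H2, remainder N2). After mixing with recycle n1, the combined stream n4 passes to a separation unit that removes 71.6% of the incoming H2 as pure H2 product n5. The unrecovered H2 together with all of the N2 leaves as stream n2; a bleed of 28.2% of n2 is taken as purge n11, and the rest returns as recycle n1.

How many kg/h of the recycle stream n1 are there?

417.2 kg/h

N2 enters only via n3 and leaves only via the purge: 856×0.101 = 0.282×(N2 in n2), and the separation unit passes all N2, so N2 in n4 = N2 in n2 = 306.58 kg/h.
H2 in n4: m_A = 856×0.899 + (1−0.282)·(1−0.716)·m_A, so m_A = 769.54/0.7961 = 966.66 kg/h.
n2 = (1−0.716)×966.66 + 306.58 = 581.11 kg/h.
Recycle n1 = (1−0.282)×581.11 = 417.24 kg/h.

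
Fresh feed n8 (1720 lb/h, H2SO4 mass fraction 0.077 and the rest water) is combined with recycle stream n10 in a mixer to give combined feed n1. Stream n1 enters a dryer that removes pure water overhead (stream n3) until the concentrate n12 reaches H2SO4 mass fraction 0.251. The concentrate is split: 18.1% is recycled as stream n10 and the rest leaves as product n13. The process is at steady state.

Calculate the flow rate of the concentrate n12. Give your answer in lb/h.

Overall H2SO4 balance (none leaves overhead): H2SO4 in fresh feed = H2SO4 in product, i.e. 1720×0.077 = (1−0.181)·n12·0.251.
n12 = 132.44/(0.251×0.819) = 644.26 lb/h.

644.3 lb/h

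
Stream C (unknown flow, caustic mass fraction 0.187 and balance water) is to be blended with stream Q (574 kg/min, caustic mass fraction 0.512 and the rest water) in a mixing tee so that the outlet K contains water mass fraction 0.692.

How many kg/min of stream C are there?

967.7 kg/min

Let C be the unknown flow. Total out = 574 + C.
water balance: 280.11 + 0.813·C = 0.692·(574 + C)
(0.813 − 0.692)·C = 0.692×574 − 280.11 = 117.1
C = 117.1 / 0.121 = 967.74 kg/min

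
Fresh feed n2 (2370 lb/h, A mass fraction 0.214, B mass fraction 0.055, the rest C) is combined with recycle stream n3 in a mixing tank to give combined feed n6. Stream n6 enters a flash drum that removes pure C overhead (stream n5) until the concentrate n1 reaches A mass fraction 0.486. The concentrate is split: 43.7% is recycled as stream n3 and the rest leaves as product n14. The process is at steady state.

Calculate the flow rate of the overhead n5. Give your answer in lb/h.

1326 lb/h

Overall A balance (none leaves overhead): A in fresh feed = A in product, i.e. 2370×0.214 = (1−0.437)·n1·0.486.
n1 = 507.18/(0.486×0.563) = 1853.6 lb/h.
Recycle n3 = 0.437×1853.6 = 810.03 lb/h.
Combined feed n6 = 2370 + 810.03 = 3180 lb/h.
Overhead n5 = n6 − n1 = 3180 − 1853.6 = 1326.4 lb/h.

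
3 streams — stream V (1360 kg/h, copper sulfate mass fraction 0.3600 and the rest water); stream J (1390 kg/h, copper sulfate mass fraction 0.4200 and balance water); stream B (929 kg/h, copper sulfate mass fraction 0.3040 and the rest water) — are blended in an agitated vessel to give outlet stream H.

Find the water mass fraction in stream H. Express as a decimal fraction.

Total flow out = 1360 + 1390 + 929 = 3679 kg/h.
water in = 1360×0.640 + 1390×0.580 + 929×0.696 = 2323.2 kg/h.
water mass fraction in H = 2323.2/3679 = 0.6315.

0.6315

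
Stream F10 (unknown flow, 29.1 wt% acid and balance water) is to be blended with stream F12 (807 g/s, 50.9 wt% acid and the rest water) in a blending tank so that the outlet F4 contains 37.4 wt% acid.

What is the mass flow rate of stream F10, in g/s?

1313 g/s

Let F10 be the unknown flow. Total out = 807 + F10.
acid balance: 410.76 + 0.291·F10 = 0.374·(807 + F10)
(0.291 − 0.374)·F10 = 0.374×807 − 410.76 = -108.95
F10 = -108.95 / -0.083 = 1312.6 g/s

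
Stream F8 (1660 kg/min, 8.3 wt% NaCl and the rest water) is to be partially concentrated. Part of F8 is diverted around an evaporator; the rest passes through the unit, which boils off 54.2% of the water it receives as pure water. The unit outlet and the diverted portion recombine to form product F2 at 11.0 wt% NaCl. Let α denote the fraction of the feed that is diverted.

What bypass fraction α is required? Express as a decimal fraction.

0.506

All 1660×0.083 = 137.78 kg/min of NaCl reaches F2, so F2 = 137.78/0.110 = 1252.5 kg/min and vapour = 407.45 kg/min.
The evaporator receives (1−α)·1660 of feed at 0.917 water and removes 0.542 of that water:
0.542×0.917×(1−α)×1660 = 407.45
(1−α) = 407.45/825.04 = 0.4939;  α = 0.5061.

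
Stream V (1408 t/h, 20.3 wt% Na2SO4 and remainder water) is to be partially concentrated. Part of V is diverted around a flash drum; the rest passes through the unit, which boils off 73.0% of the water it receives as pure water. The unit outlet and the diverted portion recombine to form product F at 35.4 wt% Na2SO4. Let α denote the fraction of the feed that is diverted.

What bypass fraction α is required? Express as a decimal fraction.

0.267

All 1408×0.203 = 285.82 t/h of Na2SO4 reaches F, so F = 285.82/0.354 = 807.41 t/h and vapour = 600.59 t/h.
The evaporator receives (1−α)·1408 of feed at 0.797 water and removes 0.730 of that water:
0.730×0.797×(1−α)×1408 = 600.59
(1−α) = 600.59/819.19 = 0.7331;  α = 0.2669.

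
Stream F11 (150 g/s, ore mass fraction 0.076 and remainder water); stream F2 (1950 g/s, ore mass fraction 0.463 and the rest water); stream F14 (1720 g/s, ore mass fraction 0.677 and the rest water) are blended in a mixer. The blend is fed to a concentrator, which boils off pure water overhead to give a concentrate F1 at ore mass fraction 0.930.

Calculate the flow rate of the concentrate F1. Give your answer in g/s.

2235 g/s

ore entering = 150×0.076 + 1950×0.463 + 1720×0.677 = 2078.7 g/s.
All ore reports to F1, so F1 = 2078.7/0.930 = 2235.2 g/s.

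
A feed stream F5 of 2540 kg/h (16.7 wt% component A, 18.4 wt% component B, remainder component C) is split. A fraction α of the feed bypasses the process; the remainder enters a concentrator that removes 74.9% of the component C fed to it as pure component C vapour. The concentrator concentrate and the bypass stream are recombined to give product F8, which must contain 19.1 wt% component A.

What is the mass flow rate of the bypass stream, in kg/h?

1883 kg/h

All 2540×0.167 = 424.18 kg/h of component A reaches F8, so F8 = 424.18/0.191 = 2220.8 kg/h and vapour = 319.16 kg/h.
The evaporator receives (1−α)·2540 of feed at 0.649 component C and removes 0.749 of that component C:
0.749×0.649×(1−α)×2540 = 319.16
(1−α) = 319.16/1234.7 = 0.2585;  α = 0.7415.
Bypass flow = 0.7415×2540 = 1883.4 kg/h.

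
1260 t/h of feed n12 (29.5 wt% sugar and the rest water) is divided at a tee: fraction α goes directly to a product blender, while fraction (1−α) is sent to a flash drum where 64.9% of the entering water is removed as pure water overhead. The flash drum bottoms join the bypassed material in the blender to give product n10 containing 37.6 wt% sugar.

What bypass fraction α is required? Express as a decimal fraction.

0.529

All 1260×0.295 = 371.7 t/h of sugar reaches n10, so n10 = 371.7/0.376 = 988.56 t/h and vapour = 271.44 t/h.
The evaporator receives (1−α)·1260 of feed at 0.705 water and removes 0.649 of that water:
0.649×0.705×(1−α)×1260 = 271.44
(1−α) = 271.44/576.51 = 0.4708;  α = 0.5292.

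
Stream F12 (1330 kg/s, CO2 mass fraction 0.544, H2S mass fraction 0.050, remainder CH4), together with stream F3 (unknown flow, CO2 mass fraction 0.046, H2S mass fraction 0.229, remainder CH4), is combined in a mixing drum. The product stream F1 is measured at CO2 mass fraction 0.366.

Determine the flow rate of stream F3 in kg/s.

739.8 kg/s

Let F3 be the unknown flow. Total out = 1330 + F3.
CO2 balance: 723.52 + 0.046·F3 = 0.366·(1330 + F3)
(0.046 − 0.366)·F3 = 0.366×1330 − 723.52 = -236.74
F3 = -236.74 / -0.320 = 739.81 kg/s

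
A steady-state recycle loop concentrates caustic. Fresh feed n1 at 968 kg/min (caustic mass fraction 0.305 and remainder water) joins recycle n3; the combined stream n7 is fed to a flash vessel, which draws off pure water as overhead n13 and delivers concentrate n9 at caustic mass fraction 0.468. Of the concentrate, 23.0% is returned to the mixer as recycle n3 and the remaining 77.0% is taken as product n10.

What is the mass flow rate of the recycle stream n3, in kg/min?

188.4 kg/min

Overall caustic balance (none leaves overhead): caustic in fresh feed = caustic in product, i.e. 968×0.305 = (1−0.230)·n9·0.468.
n9 = 295.24/(0.468×0.770) = 819.29 kg/min.
Recycle n3 = 0.230×819.29 = 188.44 kg/min.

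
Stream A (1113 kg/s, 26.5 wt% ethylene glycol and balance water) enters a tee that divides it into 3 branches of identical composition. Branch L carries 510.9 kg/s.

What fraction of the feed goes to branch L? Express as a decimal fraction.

0.459

Fraction to L = 510.9/1113 = 0.4590.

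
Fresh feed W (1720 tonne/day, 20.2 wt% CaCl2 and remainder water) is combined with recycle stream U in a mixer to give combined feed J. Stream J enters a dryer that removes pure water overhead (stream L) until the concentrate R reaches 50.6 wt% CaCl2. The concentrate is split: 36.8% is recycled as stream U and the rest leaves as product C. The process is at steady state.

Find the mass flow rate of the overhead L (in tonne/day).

1033 tonne/day

Overall CaCl2 balance (none leaves overhead): CaCl2 in fresh feed = CaCl2 in product, i.e. 1720×0.202 = (1−0.368)·R·0.506.
R = 347.44/(0.506×0.632) = 1086.5 tonne/day.
Recycle U = 0.368×1086.5 = 399.82 tonne/day.
Combined feed J = 1720 + 399.82 = 2119.8 tonne/day.
Overhead L = J − R = 2119.8 − 1086.5 = 1033.4 tonne/day.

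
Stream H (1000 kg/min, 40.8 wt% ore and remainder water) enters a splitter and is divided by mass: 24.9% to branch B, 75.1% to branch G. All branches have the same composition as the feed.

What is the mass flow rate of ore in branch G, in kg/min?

306.4 kg/min

Branch G total = 0.751×1000 = 751 kg/min.
ore in G = 0.408×751 = 306.41 kg/min.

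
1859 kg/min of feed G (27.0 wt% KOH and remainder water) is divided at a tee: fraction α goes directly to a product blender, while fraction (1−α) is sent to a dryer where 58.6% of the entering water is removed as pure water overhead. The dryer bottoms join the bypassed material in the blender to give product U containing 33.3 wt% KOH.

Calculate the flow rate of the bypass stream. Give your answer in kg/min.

All 1859×0.270 = 501.93 kg/min of KOH reaches U, so U = 501.93/0.333 = 1507.3 kg/min and vapour = 351.7 kg/min.
The evaporator receives (1−α)·1859 of feed at 0.730 water and removes 0.586 of that water:
0.586×0.730×(1−α)×1859 = 351.7
(1−α) = 351.7/795.24 = 0.4423;  α = 0.5577.
Bypass flow = 0.5577×1859 = 1036.8 kg/min.

1037 kg/min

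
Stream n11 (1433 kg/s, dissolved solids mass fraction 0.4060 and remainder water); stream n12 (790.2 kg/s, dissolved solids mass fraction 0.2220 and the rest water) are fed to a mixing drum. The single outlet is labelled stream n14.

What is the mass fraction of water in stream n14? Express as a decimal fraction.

Total flow out = 1433 + 790.2 = 2223.2 kg/s.
water in = 1433×0.594 + 790.2×0.778 = 1466 kg/s.
water mass fraction in n14 = 1466/2223.2 = 0.6594.

0.6594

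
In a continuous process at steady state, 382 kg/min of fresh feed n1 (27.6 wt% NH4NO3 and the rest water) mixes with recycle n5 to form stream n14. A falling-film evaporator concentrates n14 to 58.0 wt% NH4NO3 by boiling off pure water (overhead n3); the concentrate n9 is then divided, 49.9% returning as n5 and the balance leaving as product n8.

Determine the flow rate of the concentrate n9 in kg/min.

362.8 kg/min

Overall NH4NO3 balance (none leaves overhead): NH4NO3 in fresh feed = NH4NO3 in product, i.e. 382×0.276 = (1−0.499)·n9·0.580.
n9 = 105.43/(0.580×0.501) = 362.83 kg/min.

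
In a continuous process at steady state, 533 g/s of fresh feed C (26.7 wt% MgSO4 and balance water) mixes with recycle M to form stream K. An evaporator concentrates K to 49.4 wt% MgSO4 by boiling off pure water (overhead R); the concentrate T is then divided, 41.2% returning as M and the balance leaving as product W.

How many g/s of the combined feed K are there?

Overall MgSO4 balance (none leaves overhead): MgSO4 in fresh feed = MgSO4 in product, i.e. 533×0.267 = (1−0.412)·T·0.494.
T = 142.31/(0.494×0.588) = 489.93 g/s.
Recycle M = 0.412×489.93 = 201.85 g/s.
Combined feed K = 533 + 201.85 = 734.85 g/s.

734.9 g/s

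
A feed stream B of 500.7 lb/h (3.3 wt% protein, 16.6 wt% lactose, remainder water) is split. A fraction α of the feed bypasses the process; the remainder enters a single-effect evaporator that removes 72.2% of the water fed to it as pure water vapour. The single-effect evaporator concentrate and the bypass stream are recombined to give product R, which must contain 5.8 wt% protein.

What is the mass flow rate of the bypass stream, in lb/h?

127.5 lb/h

All 500.7×0.033 = 16.523 lb/h of protein reaches R, so R = 16.523/0.058 = 284.88 lb/h and vapour = 215.82 lb/h.
The evaporator receives (1−α)·500.7 of feed at 0.801 water and removes 0.722 of that water:
0.722×0.801×(1−α)×500.7 = 215.82
(1−α) = 215.82/289.57 = 0.7453;  α = 0.2547.
Bypass flow = 0.2547×500.7 = 127.52 lb/h.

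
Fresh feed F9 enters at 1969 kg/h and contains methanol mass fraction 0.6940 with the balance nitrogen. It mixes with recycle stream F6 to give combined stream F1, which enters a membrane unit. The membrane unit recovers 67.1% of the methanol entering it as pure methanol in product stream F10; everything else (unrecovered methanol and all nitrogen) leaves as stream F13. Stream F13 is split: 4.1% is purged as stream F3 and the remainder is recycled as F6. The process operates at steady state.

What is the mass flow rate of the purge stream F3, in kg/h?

nitrogen enters only via F9 and leaves only via the purge: 1969×0.306 = 0.041×(nitrogen in F13), and the membrane unit passes all nitrogen, so nitrogen in F1 = nitrogen in F13 = 14695 kg/h.
methanol in F1: m_A = 1969×0.694 + (1−0.041)·(1−0.671)·m_A, so m_A = 1366.5/0.6845 = 1996.4 kg/h.
F13 = (1−0.671)×1996.4 + 14695 = 15352 kg/h.
Purge F3 = 0.041×15352 = 629.44 kg/h.

629.4 kg/h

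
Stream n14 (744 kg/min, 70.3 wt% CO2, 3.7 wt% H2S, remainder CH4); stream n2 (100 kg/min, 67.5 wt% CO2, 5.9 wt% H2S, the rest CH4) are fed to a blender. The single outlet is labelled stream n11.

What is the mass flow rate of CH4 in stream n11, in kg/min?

220 kg/min

CH4 out = CH4 in = 744×0.260 + 100×0.266 = 220.04 kg/min.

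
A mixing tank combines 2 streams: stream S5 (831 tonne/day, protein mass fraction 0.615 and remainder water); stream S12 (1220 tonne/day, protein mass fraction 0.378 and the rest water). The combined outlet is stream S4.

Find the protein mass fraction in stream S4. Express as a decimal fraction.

Total flow out = 831 + 1220 = 2051 tonne/day.
protein in = 831×0.615 + 1220×0.378 = 972.23 tonne/day.
protein mass fraction in S4 = 972.23/2051 = 0.474.

0.474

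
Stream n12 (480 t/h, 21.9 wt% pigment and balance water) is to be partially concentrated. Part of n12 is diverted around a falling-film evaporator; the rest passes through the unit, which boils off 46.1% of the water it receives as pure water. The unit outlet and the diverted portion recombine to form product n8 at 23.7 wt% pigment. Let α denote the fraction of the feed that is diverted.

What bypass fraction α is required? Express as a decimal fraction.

All 480×0.219 = 105.12 t/h of pigment reaches n8, so n8 = 105.12/0.237 = 443.54 t/h and vapour = 36.456 t/h.
The evaporator receives (1−α)·480 of feed at 0.781 water and removes 0.461 of that water:
0.461×0.781×(1−α)×480 = 36.456
(1−α) = 36.456/172.82 = 0.2109;  α = 0.7891.

0.789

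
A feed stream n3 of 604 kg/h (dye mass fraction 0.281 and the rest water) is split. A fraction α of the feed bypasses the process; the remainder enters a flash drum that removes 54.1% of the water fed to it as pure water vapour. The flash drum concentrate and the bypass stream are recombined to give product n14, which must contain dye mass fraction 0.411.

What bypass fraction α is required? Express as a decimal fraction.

All 604×0.281 = 169.72 kg/h of dye reaches n14, so n14 = 169.72/0.411 = 412.95 kg/h and vapour = 191.05 kg/h.
The evaporator receives (1−α)·604 of feed at 0.719 water and removes 0.541 of that water:
0.541×0.719×(1−α)×604 = 191.05
(1−α) = 191.05/234.94 = 0.8132;  α = 0.1868.

0.187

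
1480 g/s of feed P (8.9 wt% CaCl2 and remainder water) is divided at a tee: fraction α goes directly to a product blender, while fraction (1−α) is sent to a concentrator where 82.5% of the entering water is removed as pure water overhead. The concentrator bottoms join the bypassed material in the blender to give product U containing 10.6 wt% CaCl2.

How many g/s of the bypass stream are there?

All 1480×0.089 = 131.72 g/s of CaCl2 reaches U, so U = 131.72/0.106 = 1242.6 g/s and vapour = 237.36 g/s.
The evaporator receives (1−α)·1480 of feed at 0.911 water and removes 0.825 of that water:
0.825×0.911×(1−α)×1480 = 237.36
(1−α) = 237.36/1112.3 = 0.2134;  α = 0.7866.
Bypass flow = 0.7866×1480 = 1164.2 g/s.

1164 g/s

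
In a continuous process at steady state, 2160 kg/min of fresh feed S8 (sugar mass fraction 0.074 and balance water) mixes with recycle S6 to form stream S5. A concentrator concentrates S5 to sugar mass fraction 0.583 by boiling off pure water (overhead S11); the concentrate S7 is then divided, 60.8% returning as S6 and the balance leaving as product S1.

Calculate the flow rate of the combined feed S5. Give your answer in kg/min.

Overall sugar balance (none leaves overhead): sugar in fresh feed = sugar in product, i.e. 2160×0.074 = (1−0.608)·S7·0.583.
S7 = 159.84/(0.583×0.392) = 699.41 kg/min.
Recycle S6 = 0.608×699.41 = 425.24 kg/min.
Combined feed S5 = 2160 + 425.24 = 2585.2 kg/min.

2585 kg/min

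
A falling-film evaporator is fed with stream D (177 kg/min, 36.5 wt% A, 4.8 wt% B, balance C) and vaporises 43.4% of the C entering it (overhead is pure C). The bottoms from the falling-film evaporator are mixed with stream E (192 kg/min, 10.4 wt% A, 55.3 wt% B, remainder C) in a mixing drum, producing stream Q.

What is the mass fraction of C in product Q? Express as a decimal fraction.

0.385

Vapour removed = 0.434×0.587×177 = 45.092 kg/min; concentrate = 131.91 kg/min.
C reaching the mixer = 58.807 (from concentrate) + 192×0.343 = 124.66 kg/min.
Product flow = 131.91 + 192 = 323.91 kg/min; C fraction = 0.385.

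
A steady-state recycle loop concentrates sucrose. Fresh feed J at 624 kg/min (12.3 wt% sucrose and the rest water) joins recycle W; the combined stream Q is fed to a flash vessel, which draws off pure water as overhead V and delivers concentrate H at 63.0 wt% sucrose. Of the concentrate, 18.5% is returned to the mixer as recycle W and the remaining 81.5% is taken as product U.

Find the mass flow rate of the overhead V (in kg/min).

Overall sucrose balance (none leaves overhead): sucrose in fresh feed = sucrose in product, i.e. 624×0.123 = (1−0.185)·H·0.630.
H = 76.752/(0.630×0.815) = 149.48 kg/min.
Recycle W = 0.185×149.48 = 27.654 kg/min.
Combined feed Q = 624 + 27.654 = 651.65 kg/min.
Overhead V = Q − H = 651.65 − 149.48 = 502.17 kg/min.

502.2 kg/min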